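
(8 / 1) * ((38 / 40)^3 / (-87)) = -6859 / 87000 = -0.08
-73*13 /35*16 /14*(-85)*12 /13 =119136 /49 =2431.35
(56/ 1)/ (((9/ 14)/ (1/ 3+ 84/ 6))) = 33712/ 27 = 1248.59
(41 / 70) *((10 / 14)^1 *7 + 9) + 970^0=9.20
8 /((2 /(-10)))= -40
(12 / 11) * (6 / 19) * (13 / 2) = 468 / 209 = 2.24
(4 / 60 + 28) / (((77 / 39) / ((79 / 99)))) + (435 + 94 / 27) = 51435266 / 114345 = 449.83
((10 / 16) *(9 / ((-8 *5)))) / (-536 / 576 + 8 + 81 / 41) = -3321 / 213608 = -0.02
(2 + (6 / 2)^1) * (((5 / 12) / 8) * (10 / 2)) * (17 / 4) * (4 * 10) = 10625 / 48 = 221.35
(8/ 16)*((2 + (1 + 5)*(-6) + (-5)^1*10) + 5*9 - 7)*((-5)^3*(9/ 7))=25875/ 7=3696.43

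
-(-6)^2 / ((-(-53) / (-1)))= 36 / 53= 0.68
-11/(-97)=11/97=0.11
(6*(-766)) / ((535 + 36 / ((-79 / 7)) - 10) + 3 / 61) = -8.81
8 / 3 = 2.67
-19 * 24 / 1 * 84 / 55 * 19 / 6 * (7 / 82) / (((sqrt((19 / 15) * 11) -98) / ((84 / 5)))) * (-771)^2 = 21198374767584 * sqrt(3135) / 1621920025 +6232322181669696 / 324384005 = 19944590.43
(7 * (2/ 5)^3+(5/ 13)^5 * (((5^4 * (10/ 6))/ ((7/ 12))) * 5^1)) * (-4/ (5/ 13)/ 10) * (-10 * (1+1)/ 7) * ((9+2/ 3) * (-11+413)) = 763509135659328/ 874680625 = 872900.48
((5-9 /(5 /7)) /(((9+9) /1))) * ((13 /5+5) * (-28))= 20216 /225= 89.85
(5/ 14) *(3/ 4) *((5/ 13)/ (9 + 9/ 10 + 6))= 125/ 19292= 0.01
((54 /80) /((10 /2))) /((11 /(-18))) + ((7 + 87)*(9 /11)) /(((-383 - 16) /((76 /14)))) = -68307 /53900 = -1.27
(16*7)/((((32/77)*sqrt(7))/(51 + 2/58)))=56980*sqrt(7)/29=5198.45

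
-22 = -22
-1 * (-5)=5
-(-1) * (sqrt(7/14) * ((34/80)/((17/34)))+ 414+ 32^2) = 17 * sqrt(2)/40+ 1438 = 1438.60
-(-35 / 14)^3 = 125 / 8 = 15.62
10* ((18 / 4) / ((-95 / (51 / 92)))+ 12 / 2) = 104421 / 1748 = 59.74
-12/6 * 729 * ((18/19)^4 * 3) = -459165024/130321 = -3523.34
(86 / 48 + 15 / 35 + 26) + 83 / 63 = 29.54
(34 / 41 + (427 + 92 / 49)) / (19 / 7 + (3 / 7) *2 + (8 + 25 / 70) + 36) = 1726562 / 192577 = 8.97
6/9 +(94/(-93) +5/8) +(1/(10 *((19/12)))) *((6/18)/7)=140473/494760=0.28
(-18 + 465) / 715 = 447 / 715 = 0.63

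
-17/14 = -1.21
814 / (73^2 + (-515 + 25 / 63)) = 51282 / 303307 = 0.17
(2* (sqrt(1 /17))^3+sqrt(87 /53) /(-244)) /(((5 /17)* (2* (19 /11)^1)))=-187* sqrt(4611) /2457080+11* sqrt(17) /1615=0.02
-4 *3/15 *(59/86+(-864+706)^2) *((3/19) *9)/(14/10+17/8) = -309162672/38399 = -8051.32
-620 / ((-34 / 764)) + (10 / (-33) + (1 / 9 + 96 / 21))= 164181715 / 11781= 13936.14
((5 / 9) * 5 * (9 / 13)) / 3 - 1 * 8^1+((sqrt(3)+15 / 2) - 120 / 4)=-2329 / 78+sqrt(3)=-28.13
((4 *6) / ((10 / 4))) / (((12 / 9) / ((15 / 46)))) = 54 / 23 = 2.35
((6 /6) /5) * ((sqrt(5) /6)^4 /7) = 5 /9072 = 0.00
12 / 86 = 6 / 43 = 0.14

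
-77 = -77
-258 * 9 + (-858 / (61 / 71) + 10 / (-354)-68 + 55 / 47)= -1719024352 / 507459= -3387.51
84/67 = 1.25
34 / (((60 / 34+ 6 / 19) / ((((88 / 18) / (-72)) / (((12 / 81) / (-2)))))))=14.98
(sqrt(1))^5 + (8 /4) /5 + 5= 32 /5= 6.40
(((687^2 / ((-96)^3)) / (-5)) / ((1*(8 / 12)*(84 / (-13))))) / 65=-52441 / 137625600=-0.00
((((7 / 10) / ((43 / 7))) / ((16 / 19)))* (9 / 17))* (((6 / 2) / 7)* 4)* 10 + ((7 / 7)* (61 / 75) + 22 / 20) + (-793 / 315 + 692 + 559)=5764103939 / 4605300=1251.62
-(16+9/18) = -33/2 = -16.50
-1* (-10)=10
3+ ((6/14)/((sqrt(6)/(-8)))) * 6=3- 24 * sqrt(6)/7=-5.40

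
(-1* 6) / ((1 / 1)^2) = -6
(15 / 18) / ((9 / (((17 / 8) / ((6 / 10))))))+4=5609 / 1296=4.33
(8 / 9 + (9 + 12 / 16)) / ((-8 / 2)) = -383 / 144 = -2.66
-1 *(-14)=14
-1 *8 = -8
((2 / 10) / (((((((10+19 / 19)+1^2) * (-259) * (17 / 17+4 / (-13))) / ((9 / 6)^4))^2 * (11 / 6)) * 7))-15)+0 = -793380398637 / 52892026880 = -15.00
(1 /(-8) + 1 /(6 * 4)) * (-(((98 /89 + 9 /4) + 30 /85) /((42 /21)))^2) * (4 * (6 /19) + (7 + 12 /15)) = 2.59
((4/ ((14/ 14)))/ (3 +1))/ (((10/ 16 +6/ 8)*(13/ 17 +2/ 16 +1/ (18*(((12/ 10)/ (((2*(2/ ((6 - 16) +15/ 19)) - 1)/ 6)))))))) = 192780/ 232903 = 0.83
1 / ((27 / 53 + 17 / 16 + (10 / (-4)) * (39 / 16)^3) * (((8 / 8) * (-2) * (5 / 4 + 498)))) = 868352 / 30028966883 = 0.00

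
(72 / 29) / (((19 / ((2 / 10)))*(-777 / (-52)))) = 1248 / 713545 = 0.00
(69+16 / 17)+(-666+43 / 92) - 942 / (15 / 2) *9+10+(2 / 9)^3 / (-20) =-1956498553 / 1140156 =-1715.99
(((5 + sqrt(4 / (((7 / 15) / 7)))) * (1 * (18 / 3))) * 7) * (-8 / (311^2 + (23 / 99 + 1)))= -66528 * sqrt(15) / 9575501-166320 / 9575501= -0.04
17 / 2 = 8.50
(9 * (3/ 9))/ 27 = 1/ 9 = 0.11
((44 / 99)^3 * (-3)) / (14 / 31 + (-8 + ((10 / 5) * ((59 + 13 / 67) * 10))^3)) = -298356896 / 1879689374244879147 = -0.00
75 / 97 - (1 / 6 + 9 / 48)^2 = 144767 / 223488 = 0.65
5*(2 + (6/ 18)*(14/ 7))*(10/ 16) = 25/ 3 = 8.33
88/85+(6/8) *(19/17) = 637/340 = 1.87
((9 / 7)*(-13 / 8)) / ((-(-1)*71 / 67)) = -1.97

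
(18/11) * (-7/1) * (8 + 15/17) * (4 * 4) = -304416/187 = -1627.89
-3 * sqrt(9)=-9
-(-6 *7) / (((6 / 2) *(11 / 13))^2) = 2366 / 363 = 6.52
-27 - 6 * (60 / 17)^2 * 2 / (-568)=-548613 / 20519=-26.74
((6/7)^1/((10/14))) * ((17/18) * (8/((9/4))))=544/135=4.03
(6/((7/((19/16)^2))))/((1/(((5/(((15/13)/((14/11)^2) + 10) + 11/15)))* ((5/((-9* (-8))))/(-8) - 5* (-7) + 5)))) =18918069625/895903744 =21.12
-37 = -37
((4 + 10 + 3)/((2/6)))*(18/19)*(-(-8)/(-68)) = -108/19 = -5.68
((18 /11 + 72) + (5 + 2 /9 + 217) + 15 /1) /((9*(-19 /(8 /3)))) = -246200 /50787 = -4.85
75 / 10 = 15 / 2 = 7.50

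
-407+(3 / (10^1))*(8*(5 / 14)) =-2843 / 7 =-406.14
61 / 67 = 0.91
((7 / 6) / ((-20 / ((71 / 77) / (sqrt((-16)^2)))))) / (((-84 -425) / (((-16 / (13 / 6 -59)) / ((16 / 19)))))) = 1349 / 610962880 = 0.00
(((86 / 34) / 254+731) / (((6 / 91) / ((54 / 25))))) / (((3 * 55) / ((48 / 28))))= 738621234 / 2968625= 248.81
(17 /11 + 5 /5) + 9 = 127 /11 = 11.55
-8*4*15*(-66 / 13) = 31680 / 13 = 2436.92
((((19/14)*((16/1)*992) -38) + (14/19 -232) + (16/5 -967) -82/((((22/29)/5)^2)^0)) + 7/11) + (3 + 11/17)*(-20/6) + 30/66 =7541300923/373065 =20214.44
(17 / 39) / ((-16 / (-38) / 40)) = 1615 / 39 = 41.41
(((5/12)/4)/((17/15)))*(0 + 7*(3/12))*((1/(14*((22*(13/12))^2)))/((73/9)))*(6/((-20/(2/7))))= -1215/5684494816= -0.00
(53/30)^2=2809/900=3.12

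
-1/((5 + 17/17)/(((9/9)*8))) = -4/3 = -1.33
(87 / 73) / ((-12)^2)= 29 / 3504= 0.01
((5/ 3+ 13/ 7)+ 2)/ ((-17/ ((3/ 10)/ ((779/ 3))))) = -174/ 463505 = -0.00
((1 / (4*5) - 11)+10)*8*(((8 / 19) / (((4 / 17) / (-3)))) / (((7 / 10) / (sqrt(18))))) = 1224*sqrt(2) / 7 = 247.29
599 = 599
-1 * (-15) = 15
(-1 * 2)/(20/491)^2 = -241081/200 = -1205.40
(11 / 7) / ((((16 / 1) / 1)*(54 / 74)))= 407 / 3024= 0.13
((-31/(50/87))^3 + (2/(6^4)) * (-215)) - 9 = -198638622136/1265625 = -156949.03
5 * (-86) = -430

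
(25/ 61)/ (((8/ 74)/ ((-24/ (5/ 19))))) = -21090/ 61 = -345.74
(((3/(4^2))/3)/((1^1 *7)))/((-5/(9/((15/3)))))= -9/2800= -0.00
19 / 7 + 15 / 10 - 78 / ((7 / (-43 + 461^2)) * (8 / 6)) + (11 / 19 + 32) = -472328807 / 266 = -1775672.21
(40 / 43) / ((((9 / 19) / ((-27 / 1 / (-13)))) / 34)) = 77520 / 559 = 138.68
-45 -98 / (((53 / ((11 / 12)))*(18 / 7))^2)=-2949066361 / 65528352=-45.00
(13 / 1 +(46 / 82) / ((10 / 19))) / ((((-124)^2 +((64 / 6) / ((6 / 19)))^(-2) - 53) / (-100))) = -5329630720 / 58059708409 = -0.09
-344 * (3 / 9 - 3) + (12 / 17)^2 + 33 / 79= 62893651 / 68493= 918.25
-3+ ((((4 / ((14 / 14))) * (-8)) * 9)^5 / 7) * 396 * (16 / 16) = -784616839446549 / 7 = -112088119920935.57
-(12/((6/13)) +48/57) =-510/19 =-26.84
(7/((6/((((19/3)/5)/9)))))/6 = 133/4860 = 0.03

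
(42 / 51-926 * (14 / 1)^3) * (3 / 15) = -43196034 / 85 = -508188.64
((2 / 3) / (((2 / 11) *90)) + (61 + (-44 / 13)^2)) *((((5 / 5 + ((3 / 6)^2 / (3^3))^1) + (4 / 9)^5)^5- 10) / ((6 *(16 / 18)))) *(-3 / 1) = 21545165140427872586776542653680249 / 59633545995840595969067621253120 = 361.29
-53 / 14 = -3.79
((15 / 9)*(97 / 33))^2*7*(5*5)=4200.02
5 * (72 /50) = 36 /5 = 7.20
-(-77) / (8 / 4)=77 / 2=38.50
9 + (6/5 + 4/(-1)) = 31/5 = 6.20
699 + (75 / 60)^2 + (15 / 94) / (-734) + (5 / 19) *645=4563584039 / 5243696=870.30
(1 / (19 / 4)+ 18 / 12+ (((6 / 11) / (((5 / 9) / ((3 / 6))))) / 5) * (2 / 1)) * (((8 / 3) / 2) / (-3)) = -39854 / 47025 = -0.85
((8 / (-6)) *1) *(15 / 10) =-2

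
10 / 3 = 3.33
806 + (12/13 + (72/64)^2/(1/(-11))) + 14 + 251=880257/832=1058.00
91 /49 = 13 /7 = 1.86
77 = 77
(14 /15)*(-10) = -28 /3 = -9.33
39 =39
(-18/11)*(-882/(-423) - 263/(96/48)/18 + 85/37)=183001/38258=4.78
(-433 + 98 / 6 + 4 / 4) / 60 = -1247 / 180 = -6.93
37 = 37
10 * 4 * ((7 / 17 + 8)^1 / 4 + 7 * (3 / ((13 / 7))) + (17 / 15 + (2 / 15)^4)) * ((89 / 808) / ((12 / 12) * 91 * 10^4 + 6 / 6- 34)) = 57929478691 / 822610622983500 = 0.00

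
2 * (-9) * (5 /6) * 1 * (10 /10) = -15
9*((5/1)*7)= 315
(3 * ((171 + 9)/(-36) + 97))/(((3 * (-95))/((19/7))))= -92/35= -2.63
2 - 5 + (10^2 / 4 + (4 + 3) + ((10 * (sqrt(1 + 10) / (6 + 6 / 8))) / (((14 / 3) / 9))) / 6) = 10 * sqrt(11) / 21 + 29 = 30.58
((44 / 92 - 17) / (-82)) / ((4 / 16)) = 760 / 943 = 0.81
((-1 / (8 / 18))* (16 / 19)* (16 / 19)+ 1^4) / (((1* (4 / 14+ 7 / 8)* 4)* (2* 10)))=-301 / 46930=-0.01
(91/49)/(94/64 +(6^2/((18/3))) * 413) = 416/555401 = 0.00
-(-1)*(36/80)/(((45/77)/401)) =30877/100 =308.77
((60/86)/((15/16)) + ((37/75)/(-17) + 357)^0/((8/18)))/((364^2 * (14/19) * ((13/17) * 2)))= 166345/8295309568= 0.00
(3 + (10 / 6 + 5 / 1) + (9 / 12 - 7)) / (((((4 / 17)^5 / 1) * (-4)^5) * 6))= -58214137 / 75497472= -0.77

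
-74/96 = -37/48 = -0.77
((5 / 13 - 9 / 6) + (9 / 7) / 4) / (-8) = 289 / 2912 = 0.10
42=42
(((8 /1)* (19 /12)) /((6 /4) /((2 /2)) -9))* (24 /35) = -608 /525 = -1.16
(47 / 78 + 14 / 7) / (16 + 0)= 203 / 1248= 0.16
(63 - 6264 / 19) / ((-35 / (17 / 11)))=86139 / 7315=11.78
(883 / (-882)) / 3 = -883 / 2646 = -0.33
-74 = -74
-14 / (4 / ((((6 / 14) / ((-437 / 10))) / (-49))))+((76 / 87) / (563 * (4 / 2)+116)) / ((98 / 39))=-0.00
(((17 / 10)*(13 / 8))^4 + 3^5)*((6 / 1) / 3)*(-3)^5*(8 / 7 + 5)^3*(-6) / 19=715159841616898443 / 66734080000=10716561.04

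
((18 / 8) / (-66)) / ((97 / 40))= -15 / 1067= -0.01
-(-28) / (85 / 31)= 868 / 85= 10.21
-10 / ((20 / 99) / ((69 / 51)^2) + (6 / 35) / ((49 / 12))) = -449081325 / 6841706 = -65.64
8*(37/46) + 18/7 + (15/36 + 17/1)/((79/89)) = 4369361/152628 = 28.63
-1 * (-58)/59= 58/59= 0.98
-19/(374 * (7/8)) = -76/1309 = -0.06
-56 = -56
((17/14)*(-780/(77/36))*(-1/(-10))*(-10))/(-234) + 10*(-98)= -529240/539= -981.89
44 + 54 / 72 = 179 / 4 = 44.75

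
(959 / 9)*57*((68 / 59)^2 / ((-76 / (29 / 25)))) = -32149516 / 261075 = -123.14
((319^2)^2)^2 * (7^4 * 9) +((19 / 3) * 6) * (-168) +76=2317181934573970558149061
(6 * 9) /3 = 18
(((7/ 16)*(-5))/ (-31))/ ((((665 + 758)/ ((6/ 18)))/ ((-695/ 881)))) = -24325/ 1865450544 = -0.00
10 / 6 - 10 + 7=-1.33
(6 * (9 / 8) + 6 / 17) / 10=483 / 680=0.71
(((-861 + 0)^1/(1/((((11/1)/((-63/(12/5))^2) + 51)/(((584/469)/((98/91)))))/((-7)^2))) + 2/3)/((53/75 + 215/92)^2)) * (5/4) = -306236307417375/2929842012643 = -104.52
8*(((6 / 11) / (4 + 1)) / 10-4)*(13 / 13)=-8776 / 275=-31.91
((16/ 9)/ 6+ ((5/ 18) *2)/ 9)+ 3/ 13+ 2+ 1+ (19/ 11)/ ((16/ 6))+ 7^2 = 4933109/ 92664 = 53.24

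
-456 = -456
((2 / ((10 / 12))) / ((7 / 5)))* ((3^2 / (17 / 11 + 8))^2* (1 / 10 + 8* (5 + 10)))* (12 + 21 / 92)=35313003 / 15778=2238.12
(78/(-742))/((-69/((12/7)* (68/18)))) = 1768/179193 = 0.01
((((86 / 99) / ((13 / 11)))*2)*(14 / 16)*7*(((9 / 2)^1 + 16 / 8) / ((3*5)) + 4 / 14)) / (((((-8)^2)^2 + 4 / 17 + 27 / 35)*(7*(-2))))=-772667 / 6845114952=-0.00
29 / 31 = 0.94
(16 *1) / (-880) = -1 / 55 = -0.02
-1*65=-65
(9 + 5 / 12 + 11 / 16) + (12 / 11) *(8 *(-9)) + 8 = -31913 / 528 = -60.44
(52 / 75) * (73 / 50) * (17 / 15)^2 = 548522 / 421875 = 1.30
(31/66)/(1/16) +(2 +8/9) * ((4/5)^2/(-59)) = 1092824/146025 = 7.48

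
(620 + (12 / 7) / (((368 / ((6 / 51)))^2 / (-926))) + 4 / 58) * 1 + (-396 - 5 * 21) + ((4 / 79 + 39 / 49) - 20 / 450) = 740612414223811 / 6178416544440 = 119.87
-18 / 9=-2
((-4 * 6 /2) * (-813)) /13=9756 /13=750.46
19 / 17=1.12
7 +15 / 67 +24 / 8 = 685 / 67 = 10.22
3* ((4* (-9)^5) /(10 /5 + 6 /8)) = -2834352 /11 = -257668.36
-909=-909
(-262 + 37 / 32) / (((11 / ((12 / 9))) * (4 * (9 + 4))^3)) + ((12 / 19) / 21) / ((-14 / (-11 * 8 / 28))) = 1578905129 / 241914376704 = 0.01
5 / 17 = 0.29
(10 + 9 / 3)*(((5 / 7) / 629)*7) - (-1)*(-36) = -22579 / 629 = -35.90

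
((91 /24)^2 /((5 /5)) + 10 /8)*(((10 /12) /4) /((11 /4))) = 45005 /38016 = 1.18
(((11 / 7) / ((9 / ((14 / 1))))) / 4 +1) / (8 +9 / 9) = 29 / 162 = 0.18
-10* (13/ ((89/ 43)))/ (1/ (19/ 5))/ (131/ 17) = -361114/ 11659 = -30.97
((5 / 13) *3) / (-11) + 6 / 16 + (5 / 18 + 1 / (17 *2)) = 101045 / 175032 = 0.58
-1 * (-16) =16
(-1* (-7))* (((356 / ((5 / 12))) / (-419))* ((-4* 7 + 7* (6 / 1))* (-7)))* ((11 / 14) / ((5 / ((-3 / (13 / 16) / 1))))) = -811.64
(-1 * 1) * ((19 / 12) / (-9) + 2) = -197 / 108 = -1.82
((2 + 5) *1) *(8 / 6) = 28 / 3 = 9.33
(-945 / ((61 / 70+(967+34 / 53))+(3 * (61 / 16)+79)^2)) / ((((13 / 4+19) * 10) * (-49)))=3663360 / 386610937591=0.00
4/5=0.80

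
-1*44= -44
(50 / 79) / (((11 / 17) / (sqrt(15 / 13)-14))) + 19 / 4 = -31089 / 3476 + 850* sqrt(195) / 11297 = -7.89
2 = 2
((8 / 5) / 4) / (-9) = -2 / 45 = -0.04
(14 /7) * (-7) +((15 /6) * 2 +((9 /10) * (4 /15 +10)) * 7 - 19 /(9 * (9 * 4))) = 450533 /8100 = 55.62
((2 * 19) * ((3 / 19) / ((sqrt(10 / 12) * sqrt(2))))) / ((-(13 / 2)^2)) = -24 * sqrt(15) / 845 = -0.11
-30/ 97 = -0.31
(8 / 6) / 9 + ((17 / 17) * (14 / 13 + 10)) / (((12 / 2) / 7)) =4588 / 351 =13.07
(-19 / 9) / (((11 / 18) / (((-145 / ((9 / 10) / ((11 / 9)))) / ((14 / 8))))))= 220400 / 567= 388.71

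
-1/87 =-0.01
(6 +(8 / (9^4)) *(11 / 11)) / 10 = 19687 / 32805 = 0.60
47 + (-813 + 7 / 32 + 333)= -13849 / 32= -432.78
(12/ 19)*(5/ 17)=60/ 323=0.19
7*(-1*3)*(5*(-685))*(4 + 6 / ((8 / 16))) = 1150800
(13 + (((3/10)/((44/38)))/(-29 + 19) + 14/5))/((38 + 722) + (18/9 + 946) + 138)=34703/4061200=0.01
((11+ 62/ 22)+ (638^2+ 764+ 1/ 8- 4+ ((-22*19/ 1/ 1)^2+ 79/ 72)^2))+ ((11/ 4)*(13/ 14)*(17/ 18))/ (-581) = 7080244144134477301/ 231916608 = 30529267417.25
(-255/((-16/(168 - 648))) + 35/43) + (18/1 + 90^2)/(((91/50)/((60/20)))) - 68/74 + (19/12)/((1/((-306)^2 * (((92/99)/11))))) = 319820195209/17518501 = 18256.14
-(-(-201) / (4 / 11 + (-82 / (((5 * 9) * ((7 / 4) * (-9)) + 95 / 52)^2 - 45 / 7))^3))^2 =-208698026134673573390778487278900234616627834674462031265625 / 683063122378657836594053082064868909988350323420383376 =-305532.56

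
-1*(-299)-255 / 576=57323 / 192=298.56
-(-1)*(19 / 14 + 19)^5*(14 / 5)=376057535625 / 38416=9789086.20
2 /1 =2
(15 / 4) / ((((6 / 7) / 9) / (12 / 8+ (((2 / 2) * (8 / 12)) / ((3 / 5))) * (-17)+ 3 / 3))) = -10325 / 16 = -645.31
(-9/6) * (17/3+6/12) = -37/4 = -9.25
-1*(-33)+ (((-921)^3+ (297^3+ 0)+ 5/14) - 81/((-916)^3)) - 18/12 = -4062091826270980361/5380027072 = -755031856.14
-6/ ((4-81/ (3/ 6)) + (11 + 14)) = 6/ 133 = 0.05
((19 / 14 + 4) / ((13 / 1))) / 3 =25 / 182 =0.14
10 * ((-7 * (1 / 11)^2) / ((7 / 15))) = -150 / 121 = -1.24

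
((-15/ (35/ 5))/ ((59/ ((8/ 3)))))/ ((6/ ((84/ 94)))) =-40/ 2773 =-0.01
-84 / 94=-42 / 47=-0.89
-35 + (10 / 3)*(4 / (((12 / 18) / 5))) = 65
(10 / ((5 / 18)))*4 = 144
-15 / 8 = -1.88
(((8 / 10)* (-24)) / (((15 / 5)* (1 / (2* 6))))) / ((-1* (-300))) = -32 / 125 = -0.26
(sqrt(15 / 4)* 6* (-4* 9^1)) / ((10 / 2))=-108* sqrt(15) / 5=-83.66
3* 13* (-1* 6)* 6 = -1404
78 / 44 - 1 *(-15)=369 / 22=16.77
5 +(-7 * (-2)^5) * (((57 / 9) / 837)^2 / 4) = 31545821 / 6305121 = 5.00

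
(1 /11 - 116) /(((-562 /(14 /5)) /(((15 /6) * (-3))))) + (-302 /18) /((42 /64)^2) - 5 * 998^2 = -122192615722703 /24536358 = -4980063.29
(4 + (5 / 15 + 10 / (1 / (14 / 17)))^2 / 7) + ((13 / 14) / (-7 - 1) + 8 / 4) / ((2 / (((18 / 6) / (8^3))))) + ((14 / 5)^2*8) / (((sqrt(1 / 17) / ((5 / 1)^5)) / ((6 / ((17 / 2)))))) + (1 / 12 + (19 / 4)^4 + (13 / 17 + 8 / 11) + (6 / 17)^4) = 498004753820363 / 948306788352 + 2352000*sqrt(17) / 17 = 570968.94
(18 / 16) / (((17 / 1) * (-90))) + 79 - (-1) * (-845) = -1041761 / 1360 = -766.00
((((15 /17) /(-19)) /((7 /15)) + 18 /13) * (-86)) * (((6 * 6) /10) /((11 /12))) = -701671248 /1616615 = -434.04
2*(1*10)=20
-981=-981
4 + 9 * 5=49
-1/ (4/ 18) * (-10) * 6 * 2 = 540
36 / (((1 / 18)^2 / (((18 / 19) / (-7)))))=-209952 / 133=-1578.59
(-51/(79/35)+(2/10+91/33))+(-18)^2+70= 4879817/13035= 374.36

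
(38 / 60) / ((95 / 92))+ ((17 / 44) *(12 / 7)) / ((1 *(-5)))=2777 / 5775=0.48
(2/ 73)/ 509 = 0.00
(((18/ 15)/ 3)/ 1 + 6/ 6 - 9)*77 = -2926/ 5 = -585.20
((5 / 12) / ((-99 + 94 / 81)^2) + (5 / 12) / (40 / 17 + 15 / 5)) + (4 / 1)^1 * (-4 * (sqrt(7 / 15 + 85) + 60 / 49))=-16 * sqrt(19230) / 15 - 468419007817 / 24004309875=-167.43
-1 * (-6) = 6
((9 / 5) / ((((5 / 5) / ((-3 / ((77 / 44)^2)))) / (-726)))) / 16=19602 / 245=80.01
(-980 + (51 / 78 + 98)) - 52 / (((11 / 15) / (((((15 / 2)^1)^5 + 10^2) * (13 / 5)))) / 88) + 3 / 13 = -10052286559 / 26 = -386626406.12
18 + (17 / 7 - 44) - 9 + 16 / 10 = -1084 / 35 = -30.97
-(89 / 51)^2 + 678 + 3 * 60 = 2223737 / 2601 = 854.95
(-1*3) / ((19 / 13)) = -39 / 19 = -2.05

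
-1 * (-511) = 511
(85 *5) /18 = 23.61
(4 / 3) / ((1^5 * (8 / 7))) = 7 / 6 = 1.17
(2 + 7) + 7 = 16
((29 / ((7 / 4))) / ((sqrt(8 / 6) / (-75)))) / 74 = -2175 * sqrt(3) / 259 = -14.55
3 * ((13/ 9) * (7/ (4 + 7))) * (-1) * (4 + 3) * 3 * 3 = -173.73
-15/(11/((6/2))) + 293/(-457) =-23788/5027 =-4.73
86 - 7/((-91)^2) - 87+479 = 478.00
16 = 16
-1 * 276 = -276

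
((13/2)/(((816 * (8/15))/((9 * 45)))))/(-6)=-8775/8704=-1.01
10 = 10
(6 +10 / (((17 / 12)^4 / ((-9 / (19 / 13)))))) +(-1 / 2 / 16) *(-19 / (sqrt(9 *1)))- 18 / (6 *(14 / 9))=-11750659409 / 1066396128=-11.02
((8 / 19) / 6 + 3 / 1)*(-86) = -264.04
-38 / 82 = -19 / 41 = -0.46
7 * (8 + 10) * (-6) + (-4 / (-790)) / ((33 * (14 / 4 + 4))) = -147816896 / 195525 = -756.00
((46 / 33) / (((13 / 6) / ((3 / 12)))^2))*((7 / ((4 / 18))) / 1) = 0.58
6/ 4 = 3/ 2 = 1.50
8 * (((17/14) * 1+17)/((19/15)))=15300/133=115.04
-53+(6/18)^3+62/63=-9824/189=-51.98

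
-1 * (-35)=35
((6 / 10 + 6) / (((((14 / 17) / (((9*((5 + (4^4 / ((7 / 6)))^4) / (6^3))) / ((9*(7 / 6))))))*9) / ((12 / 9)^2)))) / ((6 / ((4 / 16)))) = 1040893916365127 / 1715322420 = 606821.15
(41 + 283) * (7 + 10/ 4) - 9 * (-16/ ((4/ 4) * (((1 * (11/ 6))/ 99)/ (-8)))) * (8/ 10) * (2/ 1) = -482274/ 5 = -96454.80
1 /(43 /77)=77 /43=1.79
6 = 6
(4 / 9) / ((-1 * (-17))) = 4 / 153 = 0.03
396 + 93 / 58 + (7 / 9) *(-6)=392.94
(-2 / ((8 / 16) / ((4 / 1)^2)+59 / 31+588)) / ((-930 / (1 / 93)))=0.00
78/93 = 26/31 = 0.84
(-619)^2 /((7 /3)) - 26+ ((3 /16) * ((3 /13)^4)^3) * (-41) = 428424200469183001795 /2609385533717872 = 164185.86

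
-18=-18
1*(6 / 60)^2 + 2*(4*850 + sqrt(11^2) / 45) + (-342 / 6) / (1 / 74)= 2324249 / 900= 2582.50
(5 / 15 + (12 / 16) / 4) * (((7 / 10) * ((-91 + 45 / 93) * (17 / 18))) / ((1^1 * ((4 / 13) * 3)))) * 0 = 0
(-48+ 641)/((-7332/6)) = -593/1222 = -0.49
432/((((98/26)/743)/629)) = 2624620752/49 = 53563688.82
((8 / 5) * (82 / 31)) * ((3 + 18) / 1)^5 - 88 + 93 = 2679171031 / 155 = 17284974.39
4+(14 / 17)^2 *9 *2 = 4684 / 289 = 16.21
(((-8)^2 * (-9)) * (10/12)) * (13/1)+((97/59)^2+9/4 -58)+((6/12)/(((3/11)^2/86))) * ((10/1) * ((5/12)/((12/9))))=-1124447891/250632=-4486.45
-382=-382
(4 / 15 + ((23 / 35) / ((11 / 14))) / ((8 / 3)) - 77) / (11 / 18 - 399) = 151311 / 788810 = 0.19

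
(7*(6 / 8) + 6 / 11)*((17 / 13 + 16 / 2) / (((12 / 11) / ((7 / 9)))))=71995 / 1872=38.46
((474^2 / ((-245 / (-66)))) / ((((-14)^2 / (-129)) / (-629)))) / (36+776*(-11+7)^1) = -150401091357 / 18415670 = -8167.02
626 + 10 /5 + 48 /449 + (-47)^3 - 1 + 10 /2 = -46332711 /449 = -103190.89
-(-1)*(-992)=-992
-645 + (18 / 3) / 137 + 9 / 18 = -176581 / 274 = -644.46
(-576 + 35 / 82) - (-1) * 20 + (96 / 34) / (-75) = -19363037 / 34850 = -555.61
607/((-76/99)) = -60093/76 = -790.70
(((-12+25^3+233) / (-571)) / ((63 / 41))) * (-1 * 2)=433124 / 11991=36.12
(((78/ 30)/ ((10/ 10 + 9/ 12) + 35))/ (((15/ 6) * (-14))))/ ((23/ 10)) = -0.00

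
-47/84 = -0.56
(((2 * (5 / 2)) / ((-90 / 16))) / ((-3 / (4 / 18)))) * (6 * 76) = 2432 / 81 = 30.02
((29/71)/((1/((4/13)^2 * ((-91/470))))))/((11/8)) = -12992/2385955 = -0.01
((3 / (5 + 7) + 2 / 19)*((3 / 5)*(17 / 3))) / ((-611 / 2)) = -459 / 116090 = -0.00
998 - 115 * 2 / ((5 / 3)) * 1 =860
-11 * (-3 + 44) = -451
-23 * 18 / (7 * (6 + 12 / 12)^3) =-0.17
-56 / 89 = -0.63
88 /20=22 /5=4.40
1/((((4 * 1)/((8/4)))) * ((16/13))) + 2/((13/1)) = 233/416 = 0.56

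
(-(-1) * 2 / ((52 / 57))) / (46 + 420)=57 / 12116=0.00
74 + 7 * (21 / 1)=221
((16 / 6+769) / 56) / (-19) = -2315 / 3192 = -0.73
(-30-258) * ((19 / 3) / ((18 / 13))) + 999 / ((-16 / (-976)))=178865 / 3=59621.67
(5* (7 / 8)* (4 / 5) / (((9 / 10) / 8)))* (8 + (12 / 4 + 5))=4480 / 9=497.78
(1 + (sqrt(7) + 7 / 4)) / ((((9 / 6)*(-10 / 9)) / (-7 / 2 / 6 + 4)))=-451 / 80- 41*sqrt(7) / 20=-11.06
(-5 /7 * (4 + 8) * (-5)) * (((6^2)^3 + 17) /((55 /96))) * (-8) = -27931062.86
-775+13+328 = -434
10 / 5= 2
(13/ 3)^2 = 169/ 9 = 18.78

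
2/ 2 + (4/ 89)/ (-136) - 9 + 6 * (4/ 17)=-19937/ 3026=-6.59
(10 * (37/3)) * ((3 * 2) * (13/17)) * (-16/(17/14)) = -2154880/289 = -7456.33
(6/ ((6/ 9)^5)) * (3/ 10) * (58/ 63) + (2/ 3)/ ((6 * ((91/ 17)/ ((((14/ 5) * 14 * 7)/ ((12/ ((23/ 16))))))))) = 260761/ 19656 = 13.27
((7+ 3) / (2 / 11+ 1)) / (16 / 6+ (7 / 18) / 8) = 15840 / 5083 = 3.12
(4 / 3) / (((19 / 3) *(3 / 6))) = 8 / 19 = 0.42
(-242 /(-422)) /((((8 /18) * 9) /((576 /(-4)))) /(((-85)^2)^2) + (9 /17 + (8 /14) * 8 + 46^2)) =1591701457500 /5887352166141023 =0.00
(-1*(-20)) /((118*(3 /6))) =20 /59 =0.34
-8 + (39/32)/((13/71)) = -43/32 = -1.34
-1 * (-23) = 23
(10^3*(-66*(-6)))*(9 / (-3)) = -1188000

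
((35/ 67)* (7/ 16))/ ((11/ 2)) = 245/ 5896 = 0.04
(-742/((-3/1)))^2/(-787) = -550564/7083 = -77.73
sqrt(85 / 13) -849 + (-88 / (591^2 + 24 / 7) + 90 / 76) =-78770298455 / 92909658 + sqrt(1105) / 13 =-845.26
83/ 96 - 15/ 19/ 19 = 28523/ 34656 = 0.82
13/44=0.30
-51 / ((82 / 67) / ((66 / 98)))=-112761 / 4018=-28.06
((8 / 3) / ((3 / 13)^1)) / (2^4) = 13 / 18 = 0.72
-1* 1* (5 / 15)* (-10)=10 / 3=3.33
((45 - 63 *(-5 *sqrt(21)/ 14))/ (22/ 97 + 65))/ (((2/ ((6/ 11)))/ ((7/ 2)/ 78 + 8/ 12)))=1455/ 10868 + 1455 *sqrt(21)/ 21736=0.44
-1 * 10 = -10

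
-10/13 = -0.77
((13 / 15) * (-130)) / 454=-169 / 681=-0.25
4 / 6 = 2 / 3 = 0.67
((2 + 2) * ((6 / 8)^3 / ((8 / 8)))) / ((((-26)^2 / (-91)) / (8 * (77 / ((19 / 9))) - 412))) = 107919 / 3952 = 27.31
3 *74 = 222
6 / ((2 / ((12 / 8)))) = 9 / 2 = 4.50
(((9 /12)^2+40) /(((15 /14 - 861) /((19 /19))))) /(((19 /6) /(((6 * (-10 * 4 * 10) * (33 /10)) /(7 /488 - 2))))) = -1463209440 /24627781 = -59.41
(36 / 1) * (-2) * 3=-216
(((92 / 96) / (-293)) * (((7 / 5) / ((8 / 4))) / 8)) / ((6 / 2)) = -161 / 1687680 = -0.00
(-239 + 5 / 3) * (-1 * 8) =5696 / 3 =1898.67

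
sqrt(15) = 3.87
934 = 934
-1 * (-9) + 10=19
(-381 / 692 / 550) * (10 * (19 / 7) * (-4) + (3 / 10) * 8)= 353949 / 3330250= 0.11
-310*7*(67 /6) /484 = -72695 /1452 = -50.07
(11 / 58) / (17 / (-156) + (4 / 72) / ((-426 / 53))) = -274131 / 167504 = -1.64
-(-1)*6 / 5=6 / 5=1.20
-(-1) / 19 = 1 / 19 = 0.05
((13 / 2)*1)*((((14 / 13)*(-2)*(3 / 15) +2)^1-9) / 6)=-161 / 20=-8.05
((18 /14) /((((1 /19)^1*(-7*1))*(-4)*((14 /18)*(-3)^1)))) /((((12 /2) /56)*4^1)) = -171 /196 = -0.87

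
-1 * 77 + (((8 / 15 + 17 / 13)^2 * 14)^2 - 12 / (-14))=22018683251767 / 10121304375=2175.48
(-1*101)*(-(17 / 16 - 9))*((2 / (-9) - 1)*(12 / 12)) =979.84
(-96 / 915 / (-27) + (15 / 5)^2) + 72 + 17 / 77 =51504154 / 634095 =81.22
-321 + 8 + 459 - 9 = 137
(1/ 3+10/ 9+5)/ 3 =58/ 27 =2.15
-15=-15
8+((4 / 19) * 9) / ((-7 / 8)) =776 / 133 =5.83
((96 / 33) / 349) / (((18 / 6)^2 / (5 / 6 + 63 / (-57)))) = -496 / 1969407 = -0.00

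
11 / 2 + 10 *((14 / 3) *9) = 851 / 2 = 425.50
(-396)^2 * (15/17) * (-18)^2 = 762125760/17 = 44830927.06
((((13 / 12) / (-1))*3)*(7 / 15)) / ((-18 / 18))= 1.52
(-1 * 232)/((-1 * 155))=232/155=1.50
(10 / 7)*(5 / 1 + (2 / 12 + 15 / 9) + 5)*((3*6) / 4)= 1065 / 14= 76.07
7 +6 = 13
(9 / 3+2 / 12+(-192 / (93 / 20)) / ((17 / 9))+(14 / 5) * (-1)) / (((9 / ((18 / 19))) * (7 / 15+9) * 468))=-339803 / 665423928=-0.00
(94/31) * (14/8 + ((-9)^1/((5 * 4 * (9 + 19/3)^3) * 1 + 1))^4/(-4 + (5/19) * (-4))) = 37802797629091657058302355161/7123931468096300309922536176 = 5.31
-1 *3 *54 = -162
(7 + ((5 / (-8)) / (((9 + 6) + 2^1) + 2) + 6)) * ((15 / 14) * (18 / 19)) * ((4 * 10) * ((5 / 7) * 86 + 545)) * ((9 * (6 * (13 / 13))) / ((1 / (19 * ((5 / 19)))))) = 1524866613750 / 17689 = 86204229.39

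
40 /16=5 /2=2.50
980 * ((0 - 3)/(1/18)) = -52920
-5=-5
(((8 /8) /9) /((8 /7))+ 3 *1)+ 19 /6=6.26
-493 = -493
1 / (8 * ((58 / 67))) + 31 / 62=0.64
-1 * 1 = -1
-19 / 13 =-1.46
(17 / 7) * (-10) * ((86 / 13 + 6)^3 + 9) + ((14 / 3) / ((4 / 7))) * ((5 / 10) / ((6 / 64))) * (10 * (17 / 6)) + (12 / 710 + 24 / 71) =-7037667456892 / 147407715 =-47742.87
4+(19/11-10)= -47/11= -4.27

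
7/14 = 1/2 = 0.50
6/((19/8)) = 48/19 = 2.53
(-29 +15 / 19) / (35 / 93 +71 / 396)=-6579936 / 129599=-50.77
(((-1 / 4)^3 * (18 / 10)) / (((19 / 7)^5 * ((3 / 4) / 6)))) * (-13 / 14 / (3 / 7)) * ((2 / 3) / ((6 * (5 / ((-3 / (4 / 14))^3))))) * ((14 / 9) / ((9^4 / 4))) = -524596891 / 6498274215600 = -0.00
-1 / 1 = -1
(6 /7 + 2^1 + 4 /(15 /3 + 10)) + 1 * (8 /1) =1168 /105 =11.12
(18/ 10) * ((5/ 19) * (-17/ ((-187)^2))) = -9/ 39083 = -0.00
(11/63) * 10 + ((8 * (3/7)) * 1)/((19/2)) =2522/1197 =2.11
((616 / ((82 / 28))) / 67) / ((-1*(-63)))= 1232 / 24723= 0.05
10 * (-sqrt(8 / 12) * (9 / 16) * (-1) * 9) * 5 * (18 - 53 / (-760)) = 1853955 * sqrt(6) / 1216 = 3734.58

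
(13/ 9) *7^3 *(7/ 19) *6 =62426/ 57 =1095.19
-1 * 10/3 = -10/3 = -3.33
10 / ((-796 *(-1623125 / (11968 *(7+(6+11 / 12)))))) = 249832 / 193801125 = 0.00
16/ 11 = 1.45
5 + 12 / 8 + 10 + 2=37 / 2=18.50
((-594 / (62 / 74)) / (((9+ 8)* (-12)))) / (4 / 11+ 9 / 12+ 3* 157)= 0.01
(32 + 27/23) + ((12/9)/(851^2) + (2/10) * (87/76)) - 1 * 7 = 21797916341/825589140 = 26.40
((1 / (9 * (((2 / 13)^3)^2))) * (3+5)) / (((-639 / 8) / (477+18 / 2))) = -28960854 / 71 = -407899.35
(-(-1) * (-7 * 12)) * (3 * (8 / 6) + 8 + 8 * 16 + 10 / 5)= -11928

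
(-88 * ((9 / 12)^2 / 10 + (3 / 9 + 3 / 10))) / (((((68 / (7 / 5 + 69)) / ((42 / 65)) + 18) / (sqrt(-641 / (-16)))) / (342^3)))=-11214753242616 * sqrt(641) / 360265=-788127832.72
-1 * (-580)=580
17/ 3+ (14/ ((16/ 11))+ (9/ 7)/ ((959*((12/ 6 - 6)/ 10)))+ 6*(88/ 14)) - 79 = -4188493/ 161112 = -26.00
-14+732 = 718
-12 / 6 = -2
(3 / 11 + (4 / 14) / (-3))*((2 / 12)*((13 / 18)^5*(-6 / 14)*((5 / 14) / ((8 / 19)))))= -1446186235 / 684416646144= -0.00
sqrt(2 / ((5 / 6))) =2 * sqrt(15) / 5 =1.55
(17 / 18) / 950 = 17 / 17100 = 0.00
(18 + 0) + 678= 696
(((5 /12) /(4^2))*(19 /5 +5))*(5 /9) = 55 /432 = 0.13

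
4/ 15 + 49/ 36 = 293/ 180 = 1.63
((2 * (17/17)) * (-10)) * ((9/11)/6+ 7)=-1570/11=-142.73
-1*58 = -58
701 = 701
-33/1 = -33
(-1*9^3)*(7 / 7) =-729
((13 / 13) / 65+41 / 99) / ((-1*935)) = -2764 / 6016725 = -0.00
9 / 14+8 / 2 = 65 / 14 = 4.64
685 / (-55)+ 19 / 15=-1846 / 165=-11.19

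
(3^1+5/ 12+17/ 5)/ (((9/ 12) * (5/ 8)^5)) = 13402112/ 140625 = 95.30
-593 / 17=-34.88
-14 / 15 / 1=-14 / 15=-0.93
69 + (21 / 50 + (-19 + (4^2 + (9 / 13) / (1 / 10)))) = 47673 / 650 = 73.34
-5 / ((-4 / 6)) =15 / 2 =7.50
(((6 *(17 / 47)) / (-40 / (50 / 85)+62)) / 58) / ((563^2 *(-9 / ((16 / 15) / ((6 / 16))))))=0.00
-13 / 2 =-6.50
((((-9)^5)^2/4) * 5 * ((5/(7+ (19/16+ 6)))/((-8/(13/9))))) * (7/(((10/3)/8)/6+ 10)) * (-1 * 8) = 10153516175712/6583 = 1542384349.95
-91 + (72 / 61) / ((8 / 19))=-5380 / 61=-88.20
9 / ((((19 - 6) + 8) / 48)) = 144 / 7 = 20.57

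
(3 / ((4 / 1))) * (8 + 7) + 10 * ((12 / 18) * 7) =695 / 12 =57.92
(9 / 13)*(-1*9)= -81 / 13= -6.23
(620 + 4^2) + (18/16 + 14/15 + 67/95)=1456381/2280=638.76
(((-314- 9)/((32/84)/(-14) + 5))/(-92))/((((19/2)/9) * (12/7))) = 3087/7912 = 0.39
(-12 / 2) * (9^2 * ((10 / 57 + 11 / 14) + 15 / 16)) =-981801 / 1064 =-922.75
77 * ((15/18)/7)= 55/6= 9.17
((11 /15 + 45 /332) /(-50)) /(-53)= 4327 /13197000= 0.00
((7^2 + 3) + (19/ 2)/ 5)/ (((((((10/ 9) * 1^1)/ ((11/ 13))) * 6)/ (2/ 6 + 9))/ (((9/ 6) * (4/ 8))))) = 124509/ 2600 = 47.89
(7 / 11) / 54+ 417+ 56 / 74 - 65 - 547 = -4268819 / 21978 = -194.23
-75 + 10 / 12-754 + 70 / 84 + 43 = -2353 / 3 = -784.33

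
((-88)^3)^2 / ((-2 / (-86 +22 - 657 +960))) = -55496288370688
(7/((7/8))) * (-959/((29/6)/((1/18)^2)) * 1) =-3836/783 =-4.90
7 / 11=0.64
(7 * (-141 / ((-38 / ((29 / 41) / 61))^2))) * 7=-0.00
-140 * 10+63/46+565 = -38347/46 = -833.63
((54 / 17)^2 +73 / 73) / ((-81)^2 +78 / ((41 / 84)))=131405 / 79634817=0.00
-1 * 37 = -37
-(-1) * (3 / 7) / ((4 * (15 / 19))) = 19 / 140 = 0.14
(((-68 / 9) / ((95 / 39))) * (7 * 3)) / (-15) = 6188 / 1425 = 4.34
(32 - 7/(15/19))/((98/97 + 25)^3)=0.00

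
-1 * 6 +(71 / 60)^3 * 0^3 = -6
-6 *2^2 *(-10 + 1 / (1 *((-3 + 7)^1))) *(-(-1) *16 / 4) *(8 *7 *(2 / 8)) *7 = 91728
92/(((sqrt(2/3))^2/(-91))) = -12558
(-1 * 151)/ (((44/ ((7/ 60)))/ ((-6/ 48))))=1057/ 21120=0.05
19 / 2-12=-2.50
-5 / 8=-0.62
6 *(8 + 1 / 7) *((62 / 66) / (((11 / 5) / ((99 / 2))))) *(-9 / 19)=-37665 / 77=-489.16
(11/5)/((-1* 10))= -0.22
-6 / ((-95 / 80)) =96 / 19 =5.05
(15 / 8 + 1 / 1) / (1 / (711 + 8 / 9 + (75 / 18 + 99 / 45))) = 1486789 / 720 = 2064.98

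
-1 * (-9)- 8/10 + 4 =61/5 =12.20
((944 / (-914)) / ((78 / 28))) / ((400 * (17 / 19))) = -7847 / 7574775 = -0.00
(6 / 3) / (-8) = -1 / 4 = -0.25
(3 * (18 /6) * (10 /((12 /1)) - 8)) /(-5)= 129 /10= 12.90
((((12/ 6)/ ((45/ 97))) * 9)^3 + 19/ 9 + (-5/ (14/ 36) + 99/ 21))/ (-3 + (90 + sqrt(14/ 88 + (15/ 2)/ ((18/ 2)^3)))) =47537526806352/ 70810194875 - 919879384 * sqrt(59763)/ 70810194875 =668.16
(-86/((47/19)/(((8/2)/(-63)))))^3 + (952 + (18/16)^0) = 25019693404649/25960629681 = 963.76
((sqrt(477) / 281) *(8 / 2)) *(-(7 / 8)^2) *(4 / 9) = -49 *sqrt(53) / 3372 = -0.11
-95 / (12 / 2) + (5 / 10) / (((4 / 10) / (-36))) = -365 / 6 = -60.83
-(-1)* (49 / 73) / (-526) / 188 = -49 / 7218824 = -0.00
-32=-32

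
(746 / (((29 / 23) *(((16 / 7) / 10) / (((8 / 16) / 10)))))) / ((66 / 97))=5825141 / 30624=190.21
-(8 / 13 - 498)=6466 / 13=497.38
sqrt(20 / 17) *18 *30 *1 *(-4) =-4320 *sqrt(85) / 17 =-2342.85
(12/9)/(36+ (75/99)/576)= 25344/684313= 0.04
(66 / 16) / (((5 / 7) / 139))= 32109 / 40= 802.72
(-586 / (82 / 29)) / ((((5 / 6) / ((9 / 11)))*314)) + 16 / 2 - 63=-19701344 / 354035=-55.65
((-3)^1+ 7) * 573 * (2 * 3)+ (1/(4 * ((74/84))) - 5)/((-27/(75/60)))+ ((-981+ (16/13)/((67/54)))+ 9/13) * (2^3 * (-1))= 150266016983/6961032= 21586.74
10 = 10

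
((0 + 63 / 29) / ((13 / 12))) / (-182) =-54 / 4901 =-0.01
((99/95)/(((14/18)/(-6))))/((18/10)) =-594/133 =-4.47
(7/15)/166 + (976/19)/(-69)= -269007/362710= -0.74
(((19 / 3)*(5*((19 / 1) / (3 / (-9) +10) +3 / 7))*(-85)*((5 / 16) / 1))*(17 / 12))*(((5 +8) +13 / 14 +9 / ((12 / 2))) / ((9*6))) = -815.10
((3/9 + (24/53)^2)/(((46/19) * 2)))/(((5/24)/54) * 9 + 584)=1034436/5433513307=0.00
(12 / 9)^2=16 / 9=1.78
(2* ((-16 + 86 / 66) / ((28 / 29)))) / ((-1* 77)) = 14065 / 35574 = 0.40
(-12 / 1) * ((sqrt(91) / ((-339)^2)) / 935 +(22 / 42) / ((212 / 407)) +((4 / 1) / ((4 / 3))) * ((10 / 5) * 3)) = -84613 / 371 - 4 * sqrt(91) / 35817045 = -228.07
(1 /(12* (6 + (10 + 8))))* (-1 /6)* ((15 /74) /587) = -5 /25020288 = -0.00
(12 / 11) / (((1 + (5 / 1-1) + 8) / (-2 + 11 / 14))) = -102 / 1001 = -0.10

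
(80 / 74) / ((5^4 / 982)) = 7856 / 4625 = 1.70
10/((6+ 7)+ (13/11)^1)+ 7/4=383/156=2.46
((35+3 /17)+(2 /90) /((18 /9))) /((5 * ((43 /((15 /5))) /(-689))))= -37093693 /109650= -338.29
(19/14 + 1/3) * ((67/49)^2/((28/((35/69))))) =1593595/27832392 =0.06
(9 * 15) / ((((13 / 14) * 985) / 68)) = 25704 / 2561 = 10.04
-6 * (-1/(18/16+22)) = 48/185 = 0.26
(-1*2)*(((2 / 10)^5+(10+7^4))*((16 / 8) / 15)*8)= -241100032 / 46875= -5143.47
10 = 10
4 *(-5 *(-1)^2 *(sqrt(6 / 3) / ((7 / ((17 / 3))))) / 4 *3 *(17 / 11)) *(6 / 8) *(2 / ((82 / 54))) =-117045 *sqrt(2) / 6314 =-26.22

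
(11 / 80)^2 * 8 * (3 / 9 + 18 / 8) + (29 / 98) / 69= 4273777 / 10819200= 0.40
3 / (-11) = -3 / 11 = -0.27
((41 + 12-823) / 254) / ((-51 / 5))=1925 / 6477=0.30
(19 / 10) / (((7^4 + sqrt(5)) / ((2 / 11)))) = 45619 / 317063780 - 19*sqrt(5) / 317063780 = 0.00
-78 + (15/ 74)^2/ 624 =-88842549/ 1139008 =-78.00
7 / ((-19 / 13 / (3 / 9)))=-1.60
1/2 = 0.50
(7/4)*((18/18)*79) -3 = 541/4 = 135.25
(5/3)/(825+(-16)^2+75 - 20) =5/3408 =0.00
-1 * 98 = -98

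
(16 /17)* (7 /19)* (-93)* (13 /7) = -19344 /323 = -59.89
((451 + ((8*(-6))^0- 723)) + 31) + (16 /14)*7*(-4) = -272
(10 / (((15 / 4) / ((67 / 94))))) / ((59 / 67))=17956 / 8319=2.16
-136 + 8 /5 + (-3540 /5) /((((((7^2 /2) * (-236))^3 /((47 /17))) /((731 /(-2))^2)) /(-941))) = -2222519253909 /16381446760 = -135.67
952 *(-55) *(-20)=1047200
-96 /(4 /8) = -192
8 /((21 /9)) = 24 /7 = 3.43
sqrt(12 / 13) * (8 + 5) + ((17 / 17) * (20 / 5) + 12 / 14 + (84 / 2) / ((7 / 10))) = 2 * sqrt(39) + 454 / 7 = 77.35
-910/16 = -455/8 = -56.88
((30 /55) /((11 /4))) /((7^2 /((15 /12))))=30 /5929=0.01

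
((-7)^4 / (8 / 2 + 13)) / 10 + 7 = 3591 / 170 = 21.12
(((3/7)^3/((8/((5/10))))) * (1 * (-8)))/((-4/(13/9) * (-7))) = -39/19208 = -0.00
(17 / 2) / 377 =17 / 754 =0.02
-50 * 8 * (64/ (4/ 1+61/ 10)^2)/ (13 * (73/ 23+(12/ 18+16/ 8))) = -176640000/ 53443039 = -3.31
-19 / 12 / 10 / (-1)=19 / 120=0.16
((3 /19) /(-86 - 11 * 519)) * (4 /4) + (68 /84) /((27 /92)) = 172202519 /62429535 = 2.76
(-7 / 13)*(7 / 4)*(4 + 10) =-343 / 26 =-13.19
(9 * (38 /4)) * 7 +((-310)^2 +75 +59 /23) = 4451699 /46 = 96776.07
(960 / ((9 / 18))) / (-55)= -384 / 11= -34.91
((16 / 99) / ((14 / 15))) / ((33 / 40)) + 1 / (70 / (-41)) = -28649 / 76230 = -0.38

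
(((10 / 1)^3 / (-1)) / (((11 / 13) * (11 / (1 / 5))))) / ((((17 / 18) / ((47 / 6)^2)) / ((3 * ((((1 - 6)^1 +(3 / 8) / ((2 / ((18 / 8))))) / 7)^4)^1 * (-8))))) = 15873431163923775 / 2589383458816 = 6130.20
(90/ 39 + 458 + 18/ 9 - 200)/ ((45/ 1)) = 682/ 117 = 5.83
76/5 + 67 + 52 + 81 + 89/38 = 41333/190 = 217.54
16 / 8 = 2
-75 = -75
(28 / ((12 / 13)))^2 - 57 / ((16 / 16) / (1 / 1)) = 7768 / 9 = 863.11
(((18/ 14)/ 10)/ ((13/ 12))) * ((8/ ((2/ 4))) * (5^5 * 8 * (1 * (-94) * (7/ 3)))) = -10412307.69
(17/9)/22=17/198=0.09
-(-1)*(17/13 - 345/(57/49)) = -295.27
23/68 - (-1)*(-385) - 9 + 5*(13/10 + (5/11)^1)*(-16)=-399451/748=-534.03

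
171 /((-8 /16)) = -342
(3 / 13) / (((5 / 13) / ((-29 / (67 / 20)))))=-348 / 67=-5.19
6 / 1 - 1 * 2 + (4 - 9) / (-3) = 17 / 3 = 5.67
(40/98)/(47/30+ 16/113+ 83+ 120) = 67800/34004089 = 0.00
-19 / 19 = -1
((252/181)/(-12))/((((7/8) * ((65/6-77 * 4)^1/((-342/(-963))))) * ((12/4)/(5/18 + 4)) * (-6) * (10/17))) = -99484/1553911245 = -0.00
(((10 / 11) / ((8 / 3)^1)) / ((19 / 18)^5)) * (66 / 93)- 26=-1981564034 / 76759069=-25.82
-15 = -15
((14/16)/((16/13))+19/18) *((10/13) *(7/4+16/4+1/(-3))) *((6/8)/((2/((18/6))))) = 50875/6144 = 8.28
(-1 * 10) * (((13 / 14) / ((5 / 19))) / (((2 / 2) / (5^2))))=-6175 / 7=-882.14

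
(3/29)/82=3/2378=0.00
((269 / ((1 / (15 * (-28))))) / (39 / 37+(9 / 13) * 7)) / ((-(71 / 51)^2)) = 23557855230 / 2384393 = 9880.02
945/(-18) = -105/2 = -52.50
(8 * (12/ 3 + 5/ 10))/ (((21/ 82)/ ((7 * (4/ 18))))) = 656/ 3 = 218.67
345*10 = 3450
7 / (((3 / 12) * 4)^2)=7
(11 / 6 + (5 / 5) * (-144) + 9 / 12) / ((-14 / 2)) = 1697 / 84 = 20.20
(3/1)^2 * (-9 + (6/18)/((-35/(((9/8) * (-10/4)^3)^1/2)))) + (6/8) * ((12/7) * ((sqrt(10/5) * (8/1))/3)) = -71901/896 + 24 * sqrt(2)/7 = -75.40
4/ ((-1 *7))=-4/ 7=-0.57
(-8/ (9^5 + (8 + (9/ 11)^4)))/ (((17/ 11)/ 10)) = -0.00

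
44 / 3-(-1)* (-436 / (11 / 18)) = -23060 / 33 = -698.79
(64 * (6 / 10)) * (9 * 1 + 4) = 2496 / 5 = 499.20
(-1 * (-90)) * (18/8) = 405/2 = 202.50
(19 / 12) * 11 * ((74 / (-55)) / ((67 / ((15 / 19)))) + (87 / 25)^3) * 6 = 9217548759 / 2093750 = 4402.41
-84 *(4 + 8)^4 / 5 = -1741824 / 5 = -348364.80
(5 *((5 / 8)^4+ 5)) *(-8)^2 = 105525 / 64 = 1648.83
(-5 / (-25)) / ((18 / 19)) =19 / 90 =0.21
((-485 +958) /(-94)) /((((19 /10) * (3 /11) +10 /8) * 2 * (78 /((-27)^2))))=-13.30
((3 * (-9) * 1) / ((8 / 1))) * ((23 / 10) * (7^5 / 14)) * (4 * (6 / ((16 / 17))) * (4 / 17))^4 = -120772701 / 10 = -12077270.10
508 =508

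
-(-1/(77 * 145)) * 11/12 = 0.00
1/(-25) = -1/25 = -0.04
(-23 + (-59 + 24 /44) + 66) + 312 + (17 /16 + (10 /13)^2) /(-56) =70556555 /237952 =296.52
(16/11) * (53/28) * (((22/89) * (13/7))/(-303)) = -5512/1321383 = -0.00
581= 581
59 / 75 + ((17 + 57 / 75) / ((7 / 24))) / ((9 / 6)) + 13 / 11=9832 / 231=42.56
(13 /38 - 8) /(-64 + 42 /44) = 3201 /26353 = 0.12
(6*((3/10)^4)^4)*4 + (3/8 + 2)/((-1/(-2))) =5937500129140163/1250000000000000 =4.75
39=39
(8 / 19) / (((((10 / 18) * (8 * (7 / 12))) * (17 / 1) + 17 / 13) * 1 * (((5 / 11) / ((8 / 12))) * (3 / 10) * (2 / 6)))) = 41184 / 302651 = 0.14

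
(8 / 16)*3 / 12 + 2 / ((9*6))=0.16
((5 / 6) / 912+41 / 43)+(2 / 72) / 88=1235527 / 1294128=0.95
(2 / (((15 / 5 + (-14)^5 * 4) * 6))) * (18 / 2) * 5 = -15 / 2151293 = -0.00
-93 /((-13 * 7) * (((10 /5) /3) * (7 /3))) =837 /1274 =0.66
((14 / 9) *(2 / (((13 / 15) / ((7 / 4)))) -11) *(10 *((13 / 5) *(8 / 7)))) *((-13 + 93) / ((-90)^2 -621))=-231680 / 67311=-3.44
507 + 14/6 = 1528/3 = 509.33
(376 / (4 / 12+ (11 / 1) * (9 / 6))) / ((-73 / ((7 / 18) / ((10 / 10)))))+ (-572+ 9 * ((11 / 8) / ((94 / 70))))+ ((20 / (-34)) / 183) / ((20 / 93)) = -562.92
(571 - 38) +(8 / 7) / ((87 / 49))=46427 / 87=533.64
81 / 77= 1.05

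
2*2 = 4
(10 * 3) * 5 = 150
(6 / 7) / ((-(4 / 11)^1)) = -33 / 14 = -2.36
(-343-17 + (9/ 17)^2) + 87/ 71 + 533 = 3580681/ 20519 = 174.51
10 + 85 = 95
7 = 7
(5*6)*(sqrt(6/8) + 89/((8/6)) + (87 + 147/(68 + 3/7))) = 15*sqrt(3) + 4480515/958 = 4702.93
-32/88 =-4/11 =-0.36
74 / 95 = 0.78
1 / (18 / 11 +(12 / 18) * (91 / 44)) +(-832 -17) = -168885 / 199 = -848.67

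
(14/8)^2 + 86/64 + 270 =8781/32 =274.41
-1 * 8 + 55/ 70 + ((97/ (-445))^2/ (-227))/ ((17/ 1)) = -7.21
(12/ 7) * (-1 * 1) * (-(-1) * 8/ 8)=-1.71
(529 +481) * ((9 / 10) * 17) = 15453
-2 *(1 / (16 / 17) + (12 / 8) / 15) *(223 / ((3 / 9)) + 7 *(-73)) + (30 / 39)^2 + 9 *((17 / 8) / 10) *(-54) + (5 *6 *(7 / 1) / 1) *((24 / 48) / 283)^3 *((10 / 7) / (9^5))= -283501853737542785 / 603152719974792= -470.03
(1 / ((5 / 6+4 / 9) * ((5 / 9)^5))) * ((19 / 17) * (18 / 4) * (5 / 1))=90876411 / 244375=371.87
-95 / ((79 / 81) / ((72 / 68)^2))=-2493180 / 22831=-109.20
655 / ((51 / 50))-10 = 32240 / 51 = 632.16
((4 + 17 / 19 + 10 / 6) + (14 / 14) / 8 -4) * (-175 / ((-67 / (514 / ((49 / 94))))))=52845625 / 7638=6918.78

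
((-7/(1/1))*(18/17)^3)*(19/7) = -22.55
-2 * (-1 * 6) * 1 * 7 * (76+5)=6804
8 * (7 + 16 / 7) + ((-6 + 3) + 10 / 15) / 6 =9311 / 126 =73.90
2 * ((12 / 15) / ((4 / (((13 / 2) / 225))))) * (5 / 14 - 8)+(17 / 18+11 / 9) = 16367 / 7875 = 2.08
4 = 4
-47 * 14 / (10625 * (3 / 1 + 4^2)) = -658 / 201875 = -0.00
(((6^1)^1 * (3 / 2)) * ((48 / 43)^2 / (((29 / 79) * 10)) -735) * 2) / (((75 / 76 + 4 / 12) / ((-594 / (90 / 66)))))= 4363303.75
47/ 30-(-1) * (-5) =-103/ 30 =-3.43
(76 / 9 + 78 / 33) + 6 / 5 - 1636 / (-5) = 167908 / 495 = 339.21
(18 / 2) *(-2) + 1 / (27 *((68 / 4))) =-8261 / 459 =-18.00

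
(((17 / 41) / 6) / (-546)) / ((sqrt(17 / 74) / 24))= -2 * sqrt(1258) / 11193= -0.01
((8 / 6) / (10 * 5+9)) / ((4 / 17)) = 17 / 177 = 0.10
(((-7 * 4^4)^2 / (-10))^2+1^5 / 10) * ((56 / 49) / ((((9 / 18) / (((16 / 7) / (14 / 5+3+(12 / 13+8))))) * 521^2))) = 779978555404672 / 5785764915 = 134809.93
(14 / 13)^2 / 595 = 28 / 14365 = 0.00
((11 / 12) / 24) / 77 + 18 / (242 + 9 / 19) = 694079 / 9287712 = 0.07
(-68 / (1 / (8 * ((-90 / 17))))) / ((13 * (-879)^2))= 320 / 1116037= 0.00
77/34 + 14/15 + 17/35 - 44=-143929/3570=-40.32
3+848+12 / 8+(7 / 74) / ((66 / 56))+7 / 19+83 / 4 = 81075743 / 92796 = 873.70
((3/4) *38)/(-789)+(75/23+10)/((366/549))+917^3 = 4664355063541/6049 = 771095232.86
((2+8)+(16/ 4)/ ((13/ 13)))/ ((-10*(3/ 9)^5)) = -1701/ 5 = -340.20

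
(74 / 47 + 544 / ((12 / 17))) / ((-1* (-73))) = 108886 / 10293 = 10.58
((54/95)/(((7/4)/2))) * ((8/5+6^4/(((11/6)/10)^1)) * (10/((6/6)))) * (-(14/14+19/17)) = -12095972352/124355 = -97269.69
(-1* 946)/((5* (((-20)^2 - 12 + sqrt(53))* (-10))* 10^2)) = 4171/8550625 - 43* sqrt(53)/34202500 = 0.00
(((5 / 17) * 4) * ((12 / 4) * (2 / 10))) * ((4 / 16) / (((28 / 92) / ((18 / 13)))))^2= 128547 / 140777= 0.91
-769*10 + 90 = -7600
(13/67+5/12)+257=257.61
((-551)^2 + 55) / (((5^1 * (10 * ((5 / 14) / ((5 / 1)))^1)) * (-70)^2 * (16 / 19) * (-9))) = -721183 / 315000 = -2.29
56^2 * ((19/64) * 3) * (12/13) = 2578.15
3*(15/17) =45/17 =2.65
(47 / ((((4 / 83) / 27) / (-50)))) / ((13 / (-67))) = 176422725 / 26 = 6785489.42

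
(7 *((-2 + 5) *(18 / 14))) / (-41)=-27 / 41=-0.66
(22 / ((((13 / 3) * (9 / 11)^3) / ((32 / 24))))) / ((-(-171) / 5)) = 585640 / 1620567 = 0.36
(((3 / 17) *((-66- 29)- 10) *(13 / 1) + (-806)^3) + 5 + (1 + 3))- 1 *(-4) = -8901316346 / 17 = -523606843.88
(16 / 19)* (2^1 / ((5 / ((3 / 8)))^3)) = 27 / 38000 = 0.00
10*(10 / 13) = 100 / 13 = 7.69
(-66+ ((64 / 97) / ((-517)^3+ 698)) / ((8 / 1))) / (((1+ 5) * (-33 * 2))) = 442338875719 / 2654033254290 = 0.17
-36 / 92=-0.39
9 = 9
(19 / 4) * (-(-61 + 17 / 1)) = 209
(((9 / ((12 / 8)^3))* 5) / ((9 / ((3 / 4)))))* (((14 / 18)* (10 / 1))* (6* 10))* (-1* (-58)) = 812000 / 27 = 30074.07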